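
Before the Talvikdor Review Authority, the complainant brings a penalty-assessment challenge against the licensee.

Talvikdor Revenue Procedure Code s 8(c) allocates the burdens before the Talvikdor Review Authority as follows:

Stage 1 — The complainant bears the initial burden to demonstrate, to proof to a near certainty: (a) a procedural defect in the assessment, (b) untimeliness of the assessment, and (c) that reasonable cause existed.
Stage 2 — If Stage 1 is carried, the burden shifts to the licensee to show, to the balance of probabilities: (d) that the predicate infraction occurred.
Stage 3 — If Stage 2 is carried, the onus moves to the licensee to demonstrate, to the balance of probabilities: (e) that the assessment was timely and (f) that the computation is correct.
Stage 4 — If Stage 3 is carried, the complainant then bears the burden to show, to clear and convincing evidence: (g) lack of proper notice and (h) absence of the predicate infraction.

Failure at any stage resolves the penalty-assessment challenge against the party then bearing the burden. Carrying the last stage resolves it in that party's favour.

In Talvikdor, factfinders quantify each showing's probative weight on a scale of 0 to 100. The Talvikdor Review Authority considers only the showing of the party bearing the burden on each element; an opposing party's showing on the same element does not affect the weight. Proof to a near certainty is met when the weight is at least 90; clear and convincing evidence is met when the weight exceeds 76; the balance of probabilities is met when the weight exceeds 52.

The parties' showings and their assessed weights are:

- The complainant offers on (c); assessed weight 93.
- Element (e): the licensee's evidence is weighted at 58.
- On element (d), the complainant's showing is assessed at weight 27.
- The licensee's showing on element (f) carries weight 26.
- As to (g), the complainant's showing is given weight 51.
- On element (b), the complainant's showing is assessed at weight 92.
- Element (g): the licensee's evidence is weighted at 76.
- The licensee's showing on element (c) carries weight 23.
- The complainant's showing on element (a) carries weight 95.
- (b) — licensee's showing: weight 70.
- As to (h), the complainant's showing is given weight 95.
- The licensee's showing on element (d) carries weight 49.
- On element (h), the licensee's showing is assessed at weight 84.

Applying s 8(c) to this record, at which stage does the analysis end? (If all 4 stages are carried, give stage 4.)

stage 2

At Stage 1 the complainant must meet proof to a near certainty (weight is at least 90): on (a) the weight is 95, ≥ 90, so (a) meets the standard; on (b) the weight is 92 (the licensee's 70 is given no effect), ≥ 90, so (b) meets the standard; on (c) the weight is 93 (the licensee's 23 is given no effect), which does reach 90, so (c) meets the standard.
  Stage 1 is satisfied; the onus moves to the licensee.
At Stage 2 the licensee must meet the balance of probabilities (weight exceeds 52): on (d) the weight is 49 (the complainant's 27 is given no effect), which does not exceed 52, so (d) does not meet the standard.
  Stage 2 not carried; the licensee fails its burden.
So the complainant prevails.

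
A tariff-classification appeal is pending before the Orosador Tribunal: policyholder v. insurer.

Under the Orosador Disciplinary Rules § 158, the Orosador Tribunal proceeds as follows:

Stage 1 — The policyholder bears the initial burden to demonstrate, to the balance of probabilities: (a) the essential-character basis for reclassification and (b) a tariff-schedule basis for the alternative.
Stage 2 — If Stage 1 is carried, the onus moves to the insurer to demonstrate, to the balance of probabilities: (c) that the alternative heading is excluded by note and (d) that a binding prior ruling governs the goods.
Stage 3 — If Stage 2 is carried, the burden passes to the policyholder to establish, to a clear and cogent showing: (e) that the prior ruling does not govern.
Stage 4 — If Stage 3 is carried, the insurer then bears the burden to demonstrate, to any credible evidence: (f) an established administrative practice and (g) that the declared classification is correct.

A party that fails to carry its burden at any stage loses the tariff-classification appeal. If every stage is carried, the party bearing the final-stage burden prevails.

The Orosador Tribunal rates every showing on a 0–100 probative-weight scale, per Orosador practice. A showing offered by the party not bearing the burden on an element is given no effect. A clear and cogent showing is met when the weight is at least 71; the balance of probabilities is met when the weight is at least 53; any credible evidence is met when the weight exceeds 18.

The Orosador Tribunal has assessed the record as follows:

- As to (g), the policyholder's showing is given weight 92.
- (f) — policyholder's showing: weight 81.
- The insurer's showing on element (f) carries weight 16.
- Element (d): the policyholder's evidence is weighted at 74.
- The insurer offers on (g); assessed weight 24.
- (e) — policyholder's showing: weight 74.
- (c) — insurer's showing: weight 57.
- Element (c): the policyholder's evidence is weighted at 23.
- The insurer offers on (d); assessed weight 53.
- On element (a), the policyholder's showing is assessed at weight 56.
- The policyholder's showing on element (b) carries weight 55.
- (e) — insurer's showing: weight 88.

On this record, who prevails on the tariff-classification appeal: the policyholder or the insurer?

At Stage 1 the policyholder must meet the balance of probabilities (weight is at least 53): on (a) the weight is 56, ≥ 53, so (a) meets the standard; on (b) the weight is 55, which does reach 53, so (b) meets the standard.
  All elements met. The burden passes to the insurer.
At Stage 2 the insurer must meet the balance of probabilities (weight is at least 53): on (c) the weight is 57 (the policyholder's 23 is given no effect), ≥ 53, so (c) meets the standard; on (d) the weight is 53 (the policyholder's 74 is given no effect), which does reach 53, so (d) meets the standard.
  Stage 2 is satisfied; the onus moves to the policyholder.
At Stage 3 the policyholder must meet a clear and cogent showing (weight is at least 71): on (e) the weight is 74 (the insurer's 88 is given no effect), which does reach 71, so (e) meets the standard.
  All elements met. The burden passes to the insurer.
At Stage 4 the insurer must meet any credible evidence (weight exceeds 18): on (f) the weight is 16 (the policyholder's 81 is given no effect), ≤ 18, so (f) does not meet the standard; on (g) the weight is 24 (the policyholder's 92 is given no effect), > 18, so (g) meets the standard.
  Stage 4 not carried; the insurer fails its burden.
The analysis ends at Stage 4; the policyholder prevails.

policyholder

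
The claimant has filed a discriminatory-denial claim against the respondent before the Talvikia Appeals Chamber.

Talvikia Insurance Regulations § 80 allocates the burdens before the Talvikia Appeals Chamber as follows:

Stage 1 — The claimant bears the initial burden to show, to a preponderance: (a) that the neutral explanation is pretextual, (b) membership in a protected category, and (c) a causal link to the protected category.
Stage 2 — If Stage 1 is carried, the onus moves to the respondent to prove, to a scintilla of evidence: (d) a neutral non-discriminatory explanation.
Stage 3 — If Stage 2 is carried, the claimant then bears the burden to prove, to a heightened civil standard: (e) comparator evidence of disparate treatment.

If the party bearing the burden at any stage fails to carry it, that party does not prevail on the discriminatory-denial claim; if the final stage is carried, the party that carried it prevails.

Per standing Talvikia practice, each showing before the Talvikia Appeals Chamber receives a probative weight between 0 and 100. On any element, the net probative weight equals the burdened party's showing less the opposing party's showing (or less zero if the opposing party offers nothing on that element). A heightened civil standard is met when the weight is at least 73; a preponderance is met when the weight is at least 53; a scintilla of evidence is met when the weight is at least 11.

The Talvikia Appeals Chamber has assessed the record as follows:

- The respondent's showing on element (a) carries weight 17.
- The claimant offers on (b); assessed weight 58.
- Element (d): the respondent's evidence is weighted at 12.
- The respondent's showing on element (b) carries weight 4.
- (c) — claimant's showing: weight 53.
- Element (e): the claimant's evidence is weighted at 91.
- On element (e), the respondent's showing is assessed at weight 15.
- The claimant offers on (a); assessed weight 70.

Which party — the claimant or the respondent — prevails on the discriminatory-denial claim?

claimant

Stage 1 — burden on claimant; standard: a preponderance (weight is at least 53).
    (a): 70 − 17 = 53 ≥ 53 [met]
    (b): 58 − 4 = 54 ≥ 53 [met]
    (c): 53 ≥ 53 [met]
  Stage 1 carried; the burden shifts to the respondent.
Stage 2 — burden on respondent; standard: a scintilla of evidence (weight is at least 11).
    (d): 12 ≥ 11 [met]
  The respondent carries Stage 2; the claimant now bears the burden.
Stage 3 — burden on claimant; standard: a heightened civil standard (weight is at least 73).
    (e): 91 − 15 = 76 ≥ 73 [met]
  Stage 3 carried; the final stage is satisfied.
All stages carried — the claimant prevails.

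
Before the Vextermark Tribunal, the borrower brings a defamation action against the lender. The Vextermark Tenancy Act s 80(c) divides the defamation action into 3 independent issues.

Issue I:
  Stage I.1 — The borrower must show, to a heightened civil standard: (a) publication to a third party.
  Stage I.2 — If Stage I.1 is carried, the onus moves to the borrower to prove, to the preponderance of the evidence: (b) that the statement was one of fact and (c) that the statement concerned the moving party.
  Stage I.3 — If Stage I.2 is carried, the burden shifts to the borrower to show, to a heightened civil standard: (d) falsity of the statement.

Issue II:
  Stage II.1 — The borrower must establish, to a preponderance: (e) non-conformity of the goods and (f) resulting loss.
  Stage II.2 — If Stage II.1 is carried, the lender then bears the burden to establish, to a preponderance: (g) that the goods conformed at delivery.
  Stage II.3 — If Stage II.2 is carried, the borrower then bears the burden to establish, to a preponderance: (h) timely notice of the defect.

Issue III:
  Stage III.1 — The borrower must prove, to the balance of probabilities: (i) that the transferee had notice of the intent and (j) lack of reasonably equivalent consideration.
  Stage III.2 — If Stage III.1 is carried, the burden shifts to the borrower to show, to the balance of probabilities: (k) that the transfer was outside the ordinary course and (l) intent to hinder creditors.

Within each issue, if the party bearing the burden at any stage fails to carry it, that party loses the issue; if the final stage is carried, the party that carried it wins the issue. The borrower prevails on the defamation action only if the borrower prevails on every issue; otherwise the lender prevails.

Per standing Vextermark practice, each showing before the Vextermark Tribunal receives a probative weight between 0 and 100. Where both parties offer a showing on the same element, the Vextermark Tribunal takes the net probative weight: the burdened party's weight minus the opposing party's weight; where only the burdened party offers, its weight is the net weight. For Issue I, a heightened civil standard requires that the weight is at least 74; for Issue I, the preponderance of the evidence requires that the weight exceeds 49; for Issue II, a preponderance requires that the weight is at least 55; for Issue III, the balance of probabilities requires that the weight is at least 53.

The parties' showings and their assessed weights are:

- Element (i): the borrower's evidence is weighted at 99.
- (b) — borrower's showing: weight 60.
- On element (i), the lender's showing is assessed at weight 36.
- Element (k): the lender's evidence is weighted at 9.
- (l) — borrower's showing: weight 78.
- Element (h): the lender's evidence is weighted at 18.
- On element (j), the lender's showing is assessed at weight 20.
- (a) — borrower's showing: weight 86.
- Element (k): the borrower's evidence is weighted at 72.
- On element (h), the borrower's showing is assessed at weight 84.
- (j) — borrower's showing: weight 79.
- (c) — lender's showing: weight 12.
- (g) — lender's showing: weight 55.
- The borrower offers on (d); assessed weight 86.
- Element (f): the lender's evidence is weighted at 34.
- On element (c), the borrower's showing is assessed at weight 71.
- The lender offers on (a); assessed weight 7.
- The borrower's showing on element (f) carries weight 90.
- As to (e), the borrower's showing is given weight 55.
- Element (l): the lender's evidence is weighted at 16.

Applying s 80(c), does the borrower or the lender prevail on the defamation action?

borrower

— Issue I —
At Stage I.1 the borrower must meet a heightened civil standard (weight is at least 74): on (a) the weight is 86 less the opposing 7 gives net 79, which does reach 74, so (a) meets the standard.
  Stage I.1 is satisfied; the borrower continues to bear the burden.
At Stage I.2 the borrower must meet the preponderance of the evidence (weight exceeds 49): on (b) the weight is 60, which does exceed 49, so (b) meets the standard; on (c) the weight is 71 less the opposing 12 gives net 59, which does exceed 49, so (c) meets the standard.
  Stage I.2 carried; the burden remains with the borrower.
At Stage I.3 the borrower must meet a heightened civil standard (weight is at least 74): on (d) the weight is 86, which does reach 74, so (d) meets the standard.
  The borrower carries the last stage.
Every stage carried; the borrower prevails on this issue.
— Issue II —
Stage II.1 — burden on borrower; standard: a preponderance (weight is at least 55).
    (e): 55 ≥ 55 [met]
    (f): 90 − 34 = 56 ≥ 55 [met]
  The borrower carries Stage II.1; the lender now bears the burden.
Stage II.2 — burden on lender; standard: a preponderance (weight is at least 55).
    (g): 55 ≥ 55 [met]
  The lender carries Stage II.2; the borrower now bears the burden.
Stage II.3 — burden on borrower; standard: a preponderance (weight is at least 55).
    (h): 84 − 18 = 66 ≥ 55 [met]
  Stage II.3 carried; the final stage is satisfied.
All stages carried — the borrower prevails on this issue.
— Issue III —
Stage III.1 (borrower, the balance of probabilities, weight is at least 53): (i) net 99−36=63 ≥ 53 — meets; (j) net 79−20=59 ≥ 53 — meets.
  Stage III.1 carried; the burden remains with the borrower.
Stage III.2 (borrower, the balance of probabilities, weight is at least 53): (k) net 72−9=63 ≥ 53 — meets; (l) net 78−16=62 ≥ 53 — meets.
  All elements met at the final stage.
Every stage carried; the borrower prevails on this issue.
Per-issue: Issue I → borrower; Issue II → borrower; Issue III → borrower. The borrower must prevail on every issue; overall, the borrower prevails.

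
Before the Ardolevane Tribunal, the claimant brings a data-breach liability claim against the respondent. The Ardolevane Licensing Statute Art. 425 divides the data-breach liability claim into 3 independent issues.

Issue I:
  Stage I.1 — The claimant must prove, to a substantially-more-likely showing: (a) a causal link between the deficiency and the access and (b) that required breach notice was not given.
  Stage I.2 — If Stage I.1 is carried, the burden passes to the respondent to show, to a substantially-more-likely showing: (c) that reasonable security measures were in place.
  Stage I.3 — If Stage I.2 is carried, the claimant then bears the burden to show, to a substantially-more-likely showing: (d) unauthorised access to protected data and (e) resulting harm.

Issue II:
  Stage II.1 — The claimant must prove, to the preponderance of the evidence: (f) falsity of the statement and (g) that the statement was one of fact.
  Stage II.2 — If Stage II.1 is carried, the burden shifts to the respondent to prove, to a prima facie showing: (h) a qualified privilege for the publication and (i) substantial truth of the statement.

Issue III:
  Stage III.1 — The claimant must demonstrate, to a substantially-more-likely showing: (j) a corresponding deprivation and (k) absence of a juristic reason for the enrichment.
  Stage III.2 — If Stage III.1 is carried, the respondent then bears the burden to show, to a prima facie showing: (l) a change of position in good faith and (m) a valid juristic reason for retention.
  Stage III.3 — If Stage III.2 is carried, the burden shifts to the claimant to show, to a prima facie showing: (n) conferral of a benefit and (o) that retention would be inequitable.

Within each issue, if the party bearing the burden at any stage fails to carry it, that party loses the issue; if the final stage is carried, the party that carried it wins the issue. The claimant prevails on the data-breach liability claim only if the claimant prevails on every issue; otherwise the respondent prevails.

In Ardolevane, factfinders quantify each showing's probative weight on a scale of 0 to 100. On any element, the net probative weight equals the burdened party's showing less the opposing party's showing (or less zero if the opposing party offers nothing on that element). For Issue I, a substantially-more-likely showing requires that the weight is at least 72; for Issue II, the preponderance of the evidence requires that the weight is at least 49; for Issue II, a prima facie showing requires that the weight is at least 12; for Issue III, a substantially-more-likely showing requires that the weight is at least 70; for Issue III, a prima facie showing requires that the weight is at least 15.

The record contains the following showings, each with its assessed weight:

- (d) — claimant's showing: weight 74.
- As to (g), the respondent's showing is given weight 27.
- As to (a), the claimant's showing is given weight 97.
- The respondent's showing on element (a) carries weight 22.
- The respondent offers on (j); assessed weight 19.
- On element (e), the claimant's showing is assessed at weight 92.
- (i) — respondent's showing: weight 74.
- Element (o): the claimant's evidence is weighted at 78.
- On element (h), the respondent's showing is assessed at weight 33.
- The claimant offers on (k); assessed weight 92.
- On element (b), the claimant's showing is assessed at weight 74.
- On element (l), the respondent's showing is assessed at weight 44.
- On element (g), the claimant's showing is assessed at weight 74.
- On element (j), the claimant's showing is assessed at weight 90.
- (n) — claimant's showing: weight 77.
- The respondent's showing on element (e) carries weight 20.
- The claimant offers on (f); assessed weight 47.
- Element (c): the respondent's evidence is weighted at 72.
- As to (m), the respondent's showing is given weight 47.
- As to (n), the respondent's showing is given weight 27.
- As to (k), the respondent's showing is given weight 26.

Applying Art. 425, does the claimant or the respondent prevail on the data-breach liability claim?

respondent

— Issue I —
Stage I.1 (claimant, a substantially-more-likely showing, weight is at least 72): (a) net 97−22=75 ≥ 72 — meets; (b) 74 ≥ 72 — meets.
  All elements met. The burden passes to the respondent.
Stage I.2 (respondent, a substantially-more-likely showing, weight is at least 72): (c) 72 ≥ 72 — meets.
  Stage I.2 carried; the burden shifts to the claimant.
Stage I.3 (claimant, a substantially-more-likely showing, weight is at least 72): (d) 74 ≥ 72 — meets; (e) net 92−20=72 ≥ 72 — meets.
  Stage I.3 carried; the final stage is satisfied.
With every stage satisfied, the claimant prevails on this issue.
— Issue II —
Stage II.1 — burden on claimant; standard: the preponderance of the evidence (weight is at least 49).
    (f): 47 < 49 [not met]
    (g): 74 − 27 = 47 < 49 [not met]
  The claimant does not carry Stage II.1.
The respondent prevails on this issue.
— Issue III —
At Stage III.1 the claimant must meet a substantially-more-likely showing (weight is at least 70): on (j) the weight is 90 less the opposing 19 gives net 71, ≥ 70, so (j) meets the standard; on (k) the weight is 92 less the opposing 26 gives net 66, which does not reach 70, so (k) does not meet the standard.
  Stage III.1 not carried; the claimant fails its burden.
So the respondent prevails on this issue.
Per-issue: Issue I → claimant; Issue II → respondent; Issue III → respondent. The claimant must prevail on every issue; overall, the respondent prevails.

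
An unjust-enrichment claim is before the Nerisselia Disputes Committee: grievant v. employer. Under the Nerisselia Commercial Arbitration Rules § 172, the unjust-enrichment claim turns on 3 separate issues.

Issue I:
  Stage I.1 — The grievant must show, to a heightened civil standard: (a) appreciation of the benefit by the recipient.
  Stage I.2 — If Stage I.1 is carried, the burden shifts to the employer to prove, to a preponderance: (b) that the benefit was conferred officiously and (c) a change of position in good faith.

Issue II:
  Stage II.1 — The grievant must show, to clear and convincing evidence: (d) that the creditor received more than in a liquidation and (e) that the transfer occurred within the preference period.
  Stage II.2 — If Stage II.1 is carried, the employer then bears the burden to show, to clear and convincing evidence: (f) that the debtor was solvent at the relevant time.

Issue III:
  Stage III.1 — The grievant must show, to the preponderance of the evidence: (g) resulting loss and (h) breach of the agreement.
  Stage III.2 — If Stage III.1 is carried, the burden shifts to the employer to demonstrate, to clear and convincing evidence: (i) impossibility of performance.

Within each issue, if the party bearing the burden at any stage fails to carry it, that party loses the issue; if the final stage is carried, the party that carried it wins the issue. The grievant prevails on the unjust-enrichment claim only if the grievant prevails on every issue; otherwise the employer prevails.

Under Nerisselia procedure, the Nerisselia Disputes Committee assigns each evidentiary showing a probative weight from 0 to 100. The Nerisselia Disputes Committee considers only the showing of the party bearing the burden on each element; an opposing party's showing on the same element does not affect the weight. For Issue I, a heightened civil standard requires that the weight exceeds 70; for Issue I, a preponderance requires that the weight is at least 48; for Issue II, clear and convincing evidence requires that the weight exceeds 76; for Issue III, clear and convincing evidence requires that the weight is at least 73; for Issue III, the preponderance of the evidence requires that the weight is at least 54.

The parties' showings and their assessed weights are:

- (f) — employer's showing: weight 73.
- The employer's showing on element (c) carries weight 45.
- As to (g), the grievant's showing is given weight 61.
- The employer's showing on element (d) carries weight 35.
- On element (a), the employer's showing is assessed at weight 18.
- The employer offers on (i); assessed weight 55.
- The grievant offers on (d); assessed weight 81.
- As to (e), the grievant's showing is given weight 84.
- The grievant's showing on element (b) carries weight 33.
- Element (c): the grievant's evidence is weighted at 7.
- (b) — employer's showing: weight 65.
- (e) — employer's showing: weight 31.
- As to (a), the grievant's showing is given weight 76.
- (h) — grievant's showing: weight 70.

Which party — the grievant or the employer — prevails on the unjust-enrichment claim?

grievant

— Issue I —
At Stage I.1 the grievant must meet a heightened civil standard (weight exceeds 70): on (a) the weight is 76 (the employer's 18 is given no effect), which does exceed 70, so (a) meets the standard.
  Stage I.1 is satisfied; the onus moves to the employer.
At Stage I.2 the employer must meet a preponderance (weight is at least 48): on (b) the weight is 65 (the grievant's 33 is given no effect), ≥ 48, so (b) meets the standard; on (c) the weight is 45 (the grievant's 7 is given no effect), < 48, so (c) does not meet the standard.
  Stage I.2 not carried; the employer fails its burden.
So the grievant prevails on this issue.
— Issue II —
Stage II.1 (grievant, clear and convincing evidence, weight exceeds 76): (d) 81 (employer's 35 disregarded) > 76 — meets; (e) 84 (employer's 31 disregarded) > 76 — meets.
  Stage II.1 carried; the burden shifts to the employer.
Stage II.2 (employer, clear and convincing evidence, weight exceeds 76): (f) 73 ≤ 76 — fails.
  Not every element is met, so the employer fails to carry Stage II.2.
The grievant prevails on this issue.
— Issue III —
Stage III.1 — burden on grievant; standard: the preponderance of the evidence (weight is at least 54).
    (g): 61 ≥ 54 [met]
    (h): 70 ≥ 54 [met]
  All elements met. The burden passes to the employer.
Stage III.2 — burden on employer; standard: clear and convincing evidence (weight is at least 73).
    (i): 55 < 73 [not met]
  Not every element is met, so the employer fails to carry Stage III.2.
The grievant prevails on this issue.
Per-issue: Issue I → grievant; Issue II → grievant; Issue III → grievant. The grievant must prevail on every issue; overall, the grievant prevails.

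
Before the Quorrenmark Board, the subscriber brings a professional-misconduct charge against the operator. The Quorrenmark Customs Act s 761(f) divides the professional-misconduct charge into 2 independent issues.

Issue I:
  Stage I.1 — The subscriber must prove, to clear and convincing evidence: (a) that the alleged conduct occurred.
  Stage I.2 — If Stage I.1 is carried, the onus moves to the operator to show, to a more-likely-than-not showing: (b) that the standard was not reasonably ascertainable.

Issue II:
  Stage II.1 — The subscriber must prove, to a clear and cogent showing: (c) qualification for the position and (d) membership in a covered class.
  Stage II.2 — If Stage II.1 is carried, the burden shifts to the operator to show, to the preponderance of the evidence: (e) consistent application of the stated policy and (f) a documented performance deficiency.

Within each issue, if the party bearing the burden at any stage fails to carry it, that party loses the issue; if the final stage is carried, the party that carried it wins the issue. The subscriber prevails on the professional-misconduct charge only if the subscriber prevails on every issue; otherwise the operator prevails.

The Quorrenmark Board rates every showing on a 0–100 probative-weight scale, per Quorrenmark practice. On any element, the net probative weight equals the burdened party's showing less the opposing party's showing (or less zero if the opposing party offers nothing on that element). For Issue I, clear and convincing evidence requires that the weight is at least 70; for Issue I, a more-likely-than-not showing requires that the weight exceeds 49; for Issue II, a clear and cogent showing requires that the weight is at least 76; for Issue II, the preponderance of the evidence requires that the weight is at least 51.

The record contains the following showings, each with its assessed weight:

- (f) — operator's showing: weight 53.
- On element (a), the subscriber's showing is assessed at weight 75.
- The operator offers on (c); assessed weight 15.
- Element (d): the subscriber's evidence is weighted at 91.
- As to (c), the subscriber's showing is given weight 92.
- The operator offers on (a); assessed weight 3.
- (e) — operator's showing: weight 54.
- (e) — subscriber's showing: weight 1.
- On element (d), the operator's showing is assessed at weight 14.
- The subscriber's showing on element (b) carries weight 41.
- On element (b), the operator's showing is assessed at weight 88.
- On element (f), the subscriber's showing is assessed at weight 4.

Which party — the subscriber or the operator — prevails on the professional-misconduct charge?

subscriber

— Issue I —
At Stage I.1 the subscriber must meet clear and convincing evidence (weight is at least 70): on (a) the weight is 75 less the opposing 3 gives net 72, which does reach 70, so (a) meets the standard.
  The subscriber carries Stage I.1; the operator now bears the burden.
At Stage I.2 the operator must meet a more-likely-than-not showing (weight exceeds 49): on (b) the weight is 88 less the opposing 41 gives net 47, which does not exceed 49, so (b) does not meet the standard.
  Stage I.2 not carried; the operator fails its burden.
So the subscriber prevails on this issue.
— Issue II —
At Stage II.1 the subscriber must meet a clear and cogent showing (weight is at least 76): on (c) the weight is 92 less the opposing 15 gives net 77, ≥ 76, so (c) meets the standard; on (d) the weight is 91 less the opposing 14 gives net 77, ≥ 76, so (d) meets the standard.
  Stage II.1 carried; the burden shifts to the operator.
At Stage II.2 the operator must meet the preponderance of the evidence (weight is at least 51): on (e) the weight is 54 less the opposing 1 gives net 53, which does reach 51, so (e) meets the standard; on (f) the weight is 53 less the opposing 4 gives net 49, which does not reach 51, so (f) does not meet the standard.
  Stage II.2 not carried; the operator fails its burden.
So the subscriber prevails on this issue.
Per-issue: Issue I → subscriber; Issue II → subscriber. The subscriber must prevail on every issue; overall, the subscriber prevails.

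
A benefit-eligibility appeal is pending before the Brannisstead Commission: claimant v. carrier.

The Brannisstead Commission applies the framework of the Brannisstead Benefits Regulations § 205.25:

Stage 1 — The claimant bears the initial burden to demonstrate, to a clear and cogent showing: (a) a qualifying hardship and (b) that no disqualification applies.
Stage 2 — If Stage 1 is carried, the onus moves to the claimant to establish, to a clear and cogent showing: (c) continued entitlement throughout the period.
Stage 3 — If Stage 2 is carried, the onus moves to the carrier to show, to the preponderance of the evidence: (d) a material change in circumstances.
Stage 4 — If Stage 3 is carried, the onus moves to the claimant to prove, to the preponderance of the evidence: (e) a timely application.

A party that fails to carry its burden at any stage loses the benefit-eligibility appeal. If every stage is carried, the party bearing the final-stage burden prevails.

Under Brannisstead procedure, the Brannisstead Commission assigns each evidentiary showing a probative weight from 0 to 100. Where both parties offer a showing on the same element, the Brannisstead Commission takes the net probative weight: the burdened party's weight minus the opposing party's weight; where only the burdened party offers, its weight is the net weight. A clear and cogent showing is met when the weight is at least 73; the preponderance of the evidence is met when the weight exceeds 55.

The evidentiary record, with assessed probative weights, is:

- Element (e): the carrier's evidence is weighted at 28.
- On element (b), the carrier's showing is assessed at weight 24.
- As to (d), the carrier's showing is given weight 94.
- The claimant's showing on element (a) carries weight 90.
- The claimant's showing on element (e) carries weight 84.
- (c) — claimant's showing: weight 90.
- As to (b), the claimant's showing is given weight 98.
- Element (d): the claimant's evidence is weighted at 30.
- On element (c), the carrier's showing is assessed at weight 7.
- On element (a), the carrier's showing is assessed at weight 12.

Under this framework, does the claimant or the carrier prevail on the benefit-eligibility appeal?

claimant

Stage 1 — burden on claimant; standard: a clear and cogent showing (weight is at least 73).
    (a): 90 − 12 = 78 ≥ 73 [met]
    (b): 98 − 24 = 74 ≥ 73 [met]
  Stage 1 is satisfied; the claimant continues to bear the burden.
Stage 2 — burden on claimant; standard: a clear and cogent showing (weight is at least 73).
    (c): 90 − 7 = 83 ≥ 73 [met]
  The claimant carries Stage 2; the carrier now bears the burden.
Stage 3 — burden on carrier; standard: the preponderance of the evidence (weight exceeds 55).
    (d): 94 − 30 = 64 > 55 [met]
  All elements met. The burden passes to the claimant.
Stage 4 — burden on claimant; standard: the preponderance of the evidence (weight exceeds 55).
    (e): 84 − 28 = 56 > 55 [met]
  All elements met at the final stage.
With every stage satisfied, the claimant prevails.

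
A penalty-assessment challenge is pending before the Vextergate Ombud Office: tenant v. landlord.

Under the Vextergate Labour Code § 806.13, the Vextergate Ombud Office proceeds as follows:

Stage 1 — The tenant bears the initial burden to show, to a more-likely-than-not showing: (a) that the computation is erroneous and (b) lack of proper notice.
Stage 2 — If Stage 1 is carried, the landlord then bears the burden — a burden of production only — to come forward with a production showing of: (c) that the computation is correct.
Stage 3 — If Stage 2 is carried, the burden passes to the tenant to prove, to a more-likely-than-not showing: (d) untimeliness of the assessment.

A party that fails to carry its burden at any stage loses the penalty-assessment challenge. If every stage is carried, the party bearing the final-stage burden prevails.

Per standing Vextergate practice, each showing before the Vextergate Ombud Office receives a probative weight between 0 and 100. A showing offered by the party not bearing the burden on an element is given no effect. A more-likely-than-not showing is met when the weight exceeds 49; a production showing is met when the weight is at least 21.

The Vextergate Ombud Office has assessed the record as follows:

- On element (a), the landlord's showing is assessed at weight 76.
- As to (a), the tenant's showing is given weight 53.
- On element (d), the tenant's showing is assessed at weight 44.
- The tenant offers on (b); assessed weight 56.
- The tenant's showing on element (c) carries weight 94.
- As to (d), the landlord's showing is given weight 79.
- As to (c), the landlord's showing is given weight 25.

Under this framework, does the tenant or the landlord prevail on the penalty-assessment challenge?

At Stage 1 the tenant must meet a more-likely-than-not showing (weight exceeds 49): on (a) the weight is 53 (the landlord's 76 is given no effect), which does exceed 49, so (a) meets the standard; on (b) the weight is 56, > 49, so (b) meets the standard.
  Stage 1 carried; the burden shifts to the landlord.
At Stage 2 the landlord must meet a production showing (weight is at least 21): on (c) the weight is 25 (the tenant's 94 is given no effect), which does reach 21, so (c) meets the standard.
  All elements met. The burden passes to the tenant.
At Stage 3 the tenant must meet a more-likely-than-not showing (weight exceeds 49): on (d) the weight is 44 (the landlord's 79 is given no effect), ≤ 49, so (d) does not meet the standard.
  Not every element is met, so the tenant fails to carry Stage 3.
So the landlord prevails.

landlord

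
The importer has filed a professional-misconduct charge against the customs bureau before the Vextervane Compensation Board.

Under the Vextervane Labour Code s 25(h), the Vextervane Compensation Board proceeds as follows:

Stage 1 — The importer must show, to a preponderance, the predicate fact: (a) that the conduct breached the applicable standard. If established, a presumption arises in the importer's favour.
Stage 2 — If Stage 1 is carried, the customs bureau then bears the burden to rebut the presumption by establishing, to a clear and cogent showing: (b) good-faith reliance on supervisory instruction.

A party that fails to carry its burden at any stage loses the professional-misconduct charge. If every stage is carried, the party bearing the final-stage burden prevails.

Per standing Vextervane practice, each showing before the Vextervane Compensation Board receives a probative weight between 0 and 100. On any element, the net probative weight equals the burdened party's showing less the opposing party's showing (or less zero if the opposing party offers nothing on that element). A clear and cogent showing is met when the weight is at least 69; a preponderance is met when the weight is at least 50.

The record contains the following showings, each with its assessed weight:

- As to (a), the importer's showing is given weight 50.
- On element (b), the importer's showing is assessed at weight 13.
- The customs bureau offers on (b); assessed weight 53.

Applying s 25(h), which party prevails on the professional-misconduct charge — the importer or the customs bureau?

Stage 1 (importer, a preponderance, weight is at least 50): (a) 50 ≥ 50 — meets.
  All elements met. The burden passes to the customs bureau.
Stage 2 (customs bureau, a clear and cogent showing, weight is at least 69): (b) net 53−13=40 < 69 — fails.
  Not every element is met, so the customs bureau fails to carry Stage 2.
The analysis ends at Stage 2; the importer prevails.

importer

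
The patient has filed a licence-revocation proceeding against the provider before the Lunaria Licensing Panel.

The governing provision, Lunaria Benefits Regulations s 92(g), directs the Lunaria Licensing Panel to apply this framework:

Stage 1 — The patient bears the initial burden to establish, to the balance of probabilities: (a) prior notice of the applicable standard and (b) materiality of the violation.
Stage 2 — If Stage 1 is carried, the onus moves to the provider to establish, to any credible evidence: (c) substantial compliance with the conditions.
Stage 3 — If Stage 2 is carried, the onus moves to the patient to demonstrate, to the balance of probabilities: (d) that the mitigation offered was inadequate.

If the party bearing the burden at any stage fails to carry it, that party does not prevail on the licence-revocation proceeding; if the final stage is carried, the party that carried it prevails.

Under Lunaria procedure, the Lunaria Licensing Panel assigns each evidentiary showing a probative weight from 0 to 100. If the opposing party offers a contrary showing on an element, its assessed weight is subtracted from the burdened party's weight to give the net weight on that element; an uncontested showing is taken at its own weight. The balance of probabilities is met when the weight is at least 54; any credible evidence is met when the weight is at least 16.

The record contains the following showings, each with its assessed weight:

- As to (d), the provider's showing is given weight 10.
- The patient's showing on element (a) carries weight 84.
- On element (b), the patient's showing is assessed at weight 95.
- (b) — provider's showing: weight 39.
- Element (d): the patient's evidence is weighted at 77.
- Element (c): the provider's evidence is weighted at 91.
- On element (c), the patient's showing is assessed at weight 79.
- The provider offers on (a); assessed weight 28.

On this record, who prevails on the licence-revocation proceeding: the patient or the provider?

At Stage 1 the patient must meet the balance of probabilities (weight is at least 54): on (a) the weight is 84 less the opposing 28 gives net 56, ≥ 54, so (a) meets the standard; on (b) the weight is 95 less the opposing 39 gives net 56, which does reach 54, so (b) meets the standard.
  Stage 1 is satisfied; the onus moves to the provider.
At Stage 2 the provider must meet any credible evidence (weight is at least 16): on (c) the weight is 91 less the opposing 79 gives net 12, which does not reach 16, so (c) does not meet the standard.
  The provider does not carry Stage 2.
The patient prevails.

patient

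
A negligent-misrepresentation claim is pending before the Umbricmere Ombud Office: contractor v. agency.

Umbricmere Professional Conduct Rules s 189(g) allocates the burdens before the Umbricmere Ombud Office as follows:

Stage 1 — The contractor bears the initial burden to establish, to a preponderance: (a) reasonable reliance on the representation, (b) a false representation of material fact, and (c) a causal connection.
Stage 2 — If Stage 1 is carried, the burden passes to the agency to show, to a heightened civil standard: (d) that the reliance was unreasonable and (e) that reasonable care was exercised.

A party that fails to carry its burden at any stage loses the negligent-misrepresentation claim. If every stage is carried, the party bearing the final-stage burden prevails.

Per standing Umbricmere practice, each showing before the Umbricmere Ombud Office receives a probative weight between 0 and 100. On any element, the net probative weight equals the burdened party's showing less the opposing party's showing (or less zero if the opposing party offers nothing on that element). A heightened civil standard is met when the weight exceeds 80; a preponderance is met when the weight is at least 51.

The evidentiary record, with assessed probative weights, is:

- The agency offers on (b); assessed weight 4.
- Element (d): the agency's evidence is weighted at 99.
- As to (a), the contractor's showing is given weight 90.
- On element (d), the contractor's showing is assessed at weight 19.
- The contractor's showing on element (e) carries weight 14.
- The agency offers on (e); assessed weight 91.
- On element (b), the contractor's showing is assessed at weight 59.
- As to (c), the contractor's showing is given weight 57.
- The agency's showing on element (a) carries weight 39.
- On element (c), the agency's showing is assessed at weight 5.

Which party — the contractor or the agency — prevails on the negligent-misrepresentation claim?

contractor

At Stage 1 the contractor must meet a preponderance (weight is at least 51): on (a) the weight is 90 less the opposing 39 gives net 51, which does reach 51, so (a) meets the standard; on (b) the weight is 59 less the opposing 4 gives net 55, ≥ 51, so (b) meets the standard; on (c) the weight is 57 less the opposing 5 gives net 52, which does reach 51, so (c) meets the standard.
  All elements met. The burden passes to the agency.
At Stage 2 the agency must meet a heightened civil standard (weight exceeds 80): on (d) the weight is 99 less the opposing 19 gives net 80, which does not exceed 80, so (d) does not meet the standard; on (e) the weight is 91 less the opposing 14 gives net 77, ≤ 80, so (e) does not meet the standard.
  The agency does not carry Stage 2.
So the contractor prevails.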